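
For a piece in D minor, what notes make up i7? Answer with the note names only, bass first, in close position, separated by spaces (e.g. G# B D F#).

The numeral's case and figure indicate a minor seventh chord. In D minor its root, scale degree 1, is D.
That chord is spelled D-F-A-C.

D F A C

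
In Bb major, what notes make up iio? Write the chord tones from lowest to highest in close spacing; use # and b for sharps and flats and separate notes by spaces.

C Eb Gb

Scale degree 2 in Bb major is C; here the chord built on it is altered to a diminished triad. iio is the diminished supertonic triad, borrowed from the parallel minor.
So the chord is C-Eb-Gb.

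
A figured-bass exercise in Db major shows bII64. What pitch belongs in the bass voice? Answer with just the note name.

bII in Db major has root Ebb; the chord is Ebb-Gb-Bbb.
The figure 64 means second inversion — the fifth is in the bass.

Bbb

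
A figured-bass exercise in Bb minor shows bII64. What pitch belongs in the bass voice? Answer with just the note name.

bII in Bb minor has root Cb; the chord is Cb-Eb-Gb.
The figure 64 means second inversion — the fifth is in the bass.

Gb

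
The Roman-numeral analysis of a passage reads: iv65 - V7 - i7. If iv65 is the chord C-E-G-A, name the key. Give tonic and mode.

iv65 is given as C-E-G-A — a minor seventh chord with root A.
iv65 on A implies A is the subdominant; that puts the tonic at E, and the lowercase numeral fits minor mode.

E minor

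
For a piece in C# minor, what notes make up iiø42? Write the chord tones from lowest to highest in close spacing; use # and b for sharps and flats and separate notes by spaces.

C# D# F# A

In C# minor, scale degree 2 is D#, and the diatonic chord built there is a half-diminished seventh chord.
Stacking thirds from D# gives D#-F#-A-C#.
With the 42 figure the chord is in third inversion; from the bass C# upward in close position it reads C#-D#-F#-A.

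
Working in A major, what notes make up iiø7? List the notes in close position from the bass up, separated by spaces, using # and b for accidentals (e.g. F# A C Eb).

Scale degree 2 in A major is B; here the chord built on it is altered to a half-diminished seventh chord. iiø7 is the half-diminished supertonic seventh, borrowed from the parallel minor.
So the chord is B-D-F-A, a half-diminished seventh chord.

B D F A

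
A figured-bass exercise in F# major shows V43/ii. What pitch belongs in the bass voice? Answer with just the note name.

A#

The applied chord V43/ii is rooted on D#: D#-F##-A#-C#.
The figure 43 means second inversion — the fifth is in the bass.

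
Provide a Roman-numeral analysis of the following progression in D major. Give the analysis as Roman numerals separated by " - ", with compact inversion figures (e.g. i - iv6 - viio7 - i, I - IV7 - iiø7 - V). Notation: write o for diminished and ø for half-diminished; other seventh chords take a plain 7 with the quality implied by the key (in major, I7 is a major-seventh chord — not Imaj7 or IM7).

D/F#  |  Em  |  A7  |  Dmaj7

I6 - ii - V7 - I7

D/F#: major triad on D = scale degree 1 → I6.
Em: minor triad on E = scale degree 2 → ii.
A7: root A is the dominant; dominant seventh chord there is V7.
Dmaj7 has root D, degree 1 in D major, so I7.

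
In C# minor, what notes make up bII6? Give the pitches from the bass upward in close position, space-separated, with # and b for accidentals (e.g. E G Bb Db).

bII6 is the Neapolitan sixth — a major triad on the lowered second degree, here in its customary first inversion. In C# minor that root is D.
So the chord is D-F#-A.
The figured bass 6 indicates first inversion, placing the third (F#) in the bass: F#-A-D.

F# A D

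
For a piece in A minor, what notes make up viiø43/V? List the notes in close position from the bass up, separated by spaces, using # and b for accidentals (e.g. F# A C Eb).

The slash marks an applied leading-tone chord: viio of V. In A minor, V is E, so the leading tone to it is D#, a half step below.
Building a half-diminished seventh chord on D# gives D#-F#-A-C#.
The figured bass 43 indicates second inversion, placing the fifth (A) in the bass: A-C#-D#-F#.

A C# D# F#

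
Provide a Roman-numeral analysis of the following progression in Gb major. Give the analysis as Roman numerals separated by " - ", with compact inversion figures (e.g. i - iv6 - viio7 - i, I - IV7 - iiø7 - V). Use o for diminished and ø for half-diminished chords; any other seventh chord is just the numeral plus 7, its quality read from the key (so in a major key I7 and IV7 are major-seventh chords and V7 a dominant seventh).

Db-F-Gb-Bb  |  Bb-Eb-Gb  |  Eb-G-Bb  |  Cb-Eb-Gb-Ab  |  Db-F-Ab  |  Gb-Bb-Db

Db-F-Gb-Bb has root Gb, degree 1 in Gb major, so I43.
Bb-Eb-Gb: minor triad on Eb = scale degree 6 → vi64.
Eb-G-Bb is the secondary dominant of ii (major triad on Eb): V/ii.
Cb-Eb-Gb-Ab: minor seventh chord on Ab = scale degree 2 → ii65.
Db-F-Ab: major triad on Db = scale degree 5 → V.
Gb-Bb-Db: root Gb is the tonic; major triad there is I.

I43 - vi64 - V/ii - ii65 - V - I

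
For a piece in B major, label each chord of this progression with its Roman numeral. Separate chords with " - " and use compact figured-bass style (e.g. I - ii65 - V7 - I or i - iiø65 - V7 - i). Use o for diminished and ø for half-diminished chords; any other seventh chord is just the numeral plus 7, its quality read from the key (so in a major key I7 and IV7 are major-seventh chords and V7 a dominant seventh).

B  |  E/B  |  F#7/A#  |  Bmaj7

B: root B is the tonic; major triad there is I.
E/B has root E, degree 4 in B major, so IV64.
F#7/A#: root F# is the dominant; dominant seventh chord there is V65.
Bmaj7: major seventh chord on B = scale degree 1 → I7.

I - IV64 - V65 - I7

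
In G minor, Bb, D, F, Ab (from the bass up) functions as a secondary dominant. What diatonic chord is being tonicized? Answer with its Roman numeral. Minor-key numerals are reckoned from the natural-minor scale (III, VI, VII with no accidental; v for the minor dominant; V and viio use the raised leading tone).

VI

The chord is a dominant seventh chord on Bb.
A dominant resolves down a perfect fifth: Bb → Eb. In G minor, Eb is scale degree 6, i.e. VI.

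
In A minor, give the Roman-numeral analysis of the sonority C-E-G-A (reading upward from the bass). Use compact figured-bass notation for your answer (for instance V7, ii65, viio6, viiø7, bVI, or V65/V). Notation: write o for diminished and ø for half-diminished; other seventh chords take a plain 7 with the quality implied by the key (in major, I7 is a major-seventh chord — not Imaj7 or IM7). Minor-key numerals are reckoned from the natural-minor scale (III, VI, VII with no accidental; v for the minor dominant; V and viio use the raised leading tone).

i65

Stacked in thirds the chord is A-C-E-G: a minor seventh chord on A.
A is scale degree 1 in A minor, and a minor seventh chord on that degree is written i7.
With C in the bass the chord is in first inversion, so the figured bass is 65.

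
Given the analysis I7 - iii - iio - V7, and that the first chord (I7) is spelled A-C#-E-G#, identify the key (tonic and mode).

A major

The chord Amaj7 is a major seventh chord rooted on A; its label is I7.
If A is scale degree 1 and the mode makes that degree carry a major seventh chord, the tonic is A and the mode is major.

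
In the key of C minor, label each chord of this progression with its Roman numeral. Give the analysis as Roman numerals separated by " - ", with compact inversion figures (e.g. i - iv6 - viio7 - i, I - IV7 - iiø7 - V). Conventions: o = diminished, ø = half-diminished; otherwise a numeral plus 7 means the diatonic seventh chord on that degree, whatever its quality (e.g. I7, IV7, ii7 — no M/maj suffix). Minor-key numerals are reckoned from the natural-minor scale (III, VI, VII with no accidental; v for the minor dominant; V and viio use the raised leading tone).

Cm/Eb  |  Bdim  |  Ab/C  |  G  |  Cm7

i6 - viio - VI6 - V - i7

Cm/Eb: minor triad on C = scale degree 1 → i6.
Bdim: diminished triad on B = scale degree 7 → viio.
Ab/C: major triad on Ab = scale degree 6 → VI6.
G has root G, degree 5 in C minor, so V.
Cm7 has root C, degree 1 in C minor, so i7.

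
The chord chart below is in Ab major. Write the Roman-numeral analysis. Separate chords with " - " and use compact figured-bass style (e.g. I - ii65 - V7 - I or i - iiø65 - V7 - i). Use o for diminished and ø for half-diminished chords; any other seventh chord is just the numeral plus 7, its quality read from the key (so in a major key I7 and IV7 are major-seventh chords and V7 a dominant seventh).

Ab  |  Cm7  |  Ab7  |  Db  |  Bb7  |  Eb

I - iii7 - V7/IV - IV - V7/V - V

Ab has root Ab, degree 1 in Ab major, so I.
Cm7: minor seventh chord on C = scale degree 3 → iii7.
Ab7 is the secondary dominant of IV (dominant seventh chord on Ab): V7/IV.
Db: major triad on Db = scale degree 4 → IV.
Bb7 is the secondary dominant of V (dominant seventh chord on Bb): V7/V.
Eb: root Eb is the dominant; major triad there is V.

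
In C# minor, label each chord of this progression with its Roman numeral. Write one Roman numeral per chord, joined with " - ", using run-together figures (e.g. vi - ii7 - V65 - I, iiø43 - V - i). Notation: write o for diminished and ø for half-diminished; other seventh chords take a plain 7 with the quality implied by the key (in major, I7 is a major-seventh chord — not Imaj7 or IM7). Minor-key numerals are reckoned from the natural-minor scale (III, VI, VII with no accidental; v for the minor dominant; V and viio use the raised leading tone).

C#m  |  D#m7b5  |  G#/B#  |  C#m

i - iiø7 - V6 - i

C#m has root C#, degree 1 in C# minor, so i.
D#m7b5: half-diminished seventh chord on D# = scale degree 2 → iiø7.
G#/B# has root G#, degree 5 in C# minor, so V6.
C#m: root C# is the tonic; minor triad there is i.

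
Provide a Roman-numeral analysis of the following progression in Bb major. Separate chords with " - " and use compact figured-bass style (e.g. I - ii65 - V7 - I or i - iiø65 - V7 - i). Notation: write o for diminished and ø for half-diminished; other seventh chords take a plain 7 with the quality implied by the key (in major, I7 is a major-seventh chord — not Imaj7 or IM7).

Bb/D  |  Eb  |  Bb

I6 - IV - I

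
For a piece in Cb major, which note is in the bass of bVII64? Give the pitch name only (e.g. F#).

Fb

bVII in Cb major has root Bbb; the chord is Bbb-Db-Fb.
The figure 64 means second inversion — the fifth is in the bass.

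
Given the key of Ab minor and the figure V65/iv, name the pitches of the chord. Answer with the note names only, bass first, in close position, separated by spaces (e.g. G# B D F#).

C Eb Gb Ab

V65/iv is a secondary dominant — the dominant seventh of iv. iv in Ab minor is Db, so the applied chord's root is Ab, a perfect fifth above.
Building a dominant seventh chord on Ab gives Ab-C-Eb-Gb.
The figured bass 65 indicates first inversion, placing the third (C) in the bass: C-Eb-Gb-Ab.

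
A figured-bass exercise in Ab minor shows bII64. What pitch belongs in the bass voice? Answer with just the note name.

Fb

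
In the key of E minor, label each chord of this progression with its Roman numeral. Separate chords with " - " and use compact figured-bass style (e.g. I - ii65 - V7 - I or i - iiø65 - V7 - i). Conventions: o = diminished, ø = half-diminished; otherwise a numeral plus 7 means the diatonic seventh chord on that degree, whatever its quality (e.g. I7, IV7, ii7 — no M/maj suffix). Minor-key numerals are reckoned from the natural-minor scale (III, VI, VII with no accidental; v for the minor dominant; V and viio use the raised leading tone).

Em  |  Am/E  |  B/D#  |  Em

i - iv64 - V6 - i

Em: root E is the tonic; minor triad there is i.
Am/E: root A is the subdominant; minor triad there is iv64.
B/D# has root B, degree 5 in E minor, so V6.
Em: minor triad on E = scale degree 1 → i.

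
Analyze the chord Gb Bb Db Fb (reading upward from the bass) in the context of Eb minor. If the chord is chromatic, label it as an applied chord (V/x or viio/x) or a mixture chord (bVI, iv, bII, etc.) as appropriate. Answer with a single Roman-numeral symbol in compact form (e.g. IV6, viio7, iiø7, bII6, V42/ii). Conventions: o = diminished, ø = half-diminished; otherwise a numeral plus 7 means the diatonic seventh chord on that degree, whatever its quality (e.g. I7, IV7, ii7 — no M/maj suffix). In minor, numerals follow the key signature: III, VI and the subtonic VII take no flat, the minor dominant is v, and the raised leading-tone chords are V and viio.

The pitches Gb-Bb-Db-Fb form a dominant seventh chord rooted on Gb.
Gb is not a diatonic chord root with this quality in Eb minor, but it lies a perfect fifth above Cb (VI), so the chord functions as an applied dominant of VI.

V7/VI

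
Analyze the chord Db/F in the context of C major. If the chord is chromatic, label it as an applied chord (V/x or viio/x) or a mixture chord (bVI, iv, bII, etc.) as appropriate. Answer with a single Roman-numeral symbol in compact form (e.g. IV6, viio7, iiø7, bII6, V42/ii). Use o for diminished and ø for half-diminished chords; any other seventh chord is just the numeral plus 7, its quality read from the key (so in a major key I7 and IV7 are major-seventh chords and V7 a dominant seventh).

The pitches Db-F-Ab form a major triad rooted on Db.
Db is the lowered second degree of C major (diatonic 2 would be D). This is the Neapolitan sixth — a major triad on the lowered second degree, here in its customary first inversion.
With F in the bass the chord is in first inversion, so the figured bass is 6.

bII6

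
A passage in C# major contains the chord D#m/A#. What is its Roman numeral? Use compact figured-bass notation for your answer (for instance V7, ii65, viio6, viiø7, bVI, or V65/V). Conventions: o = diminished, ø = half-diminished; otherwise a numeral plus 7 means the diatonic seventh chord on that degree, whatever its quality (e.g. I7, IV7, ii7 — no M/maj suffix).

The pitches D#-F#-A# form a minor triad rooted on D#.
D# is scale degree 2 in C# major, and a minor triad on that degree is written ii.
With A# in the bass the chord is in second inversion, so the figured bass is 64.

ii64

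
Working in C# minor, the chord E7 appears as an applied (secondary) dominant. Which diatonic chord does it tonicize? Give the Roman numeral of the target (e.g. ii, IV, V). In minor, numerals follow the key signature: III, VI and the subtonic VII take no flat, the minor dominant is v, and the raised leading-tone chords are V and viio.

VI

The chord is a dominant seventh chord on E.
A dominant resolves down a perfect fifth: E → A. In C# minor, A is scale degree 6, i.e. VI.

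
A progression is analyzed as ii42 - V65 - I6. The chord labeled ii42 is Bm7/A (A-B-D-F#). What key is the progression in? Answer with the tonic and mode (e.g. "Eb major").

A major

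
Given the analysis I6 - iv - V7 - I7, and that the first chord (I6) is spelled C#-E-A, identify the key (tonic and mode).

A major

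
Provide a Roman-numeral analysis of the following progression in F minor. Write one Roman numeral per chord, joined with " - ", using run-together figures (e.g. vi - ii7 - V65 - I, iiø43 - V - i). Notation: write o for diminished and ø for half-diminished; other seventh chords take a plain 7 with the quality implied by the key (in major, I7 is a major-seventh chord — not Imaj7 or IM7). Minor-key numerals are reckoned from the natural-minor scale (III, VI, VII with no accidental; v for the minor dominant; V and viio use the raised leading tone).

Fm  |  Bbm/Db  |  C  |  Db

i - iv6 - V - VI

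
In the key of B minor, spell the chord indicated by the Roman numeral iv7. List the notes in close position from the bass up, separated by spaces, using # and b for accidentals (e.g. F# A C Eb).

E G B D

The numeral's case and figure indicate a minor seventh chord. In B minor its root, scale degree 4, is E.
That chord is spelled E-G-B-D.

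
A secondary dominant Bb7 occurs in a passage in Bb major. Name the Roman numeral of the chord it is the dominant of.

The chord is a dominant seventh chord on Bb.
A dominant resolves down a perfect fifth: Bb → Eb. In Bb major, Eb is scale degree 4, i.e. IV.

IV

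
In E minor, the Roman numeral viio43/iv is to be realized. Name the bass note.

The applied chord viio43/iv is rooted on G#: G#-B-D-F.
The figure 43 means second inversion — the fifth is in the bass.

D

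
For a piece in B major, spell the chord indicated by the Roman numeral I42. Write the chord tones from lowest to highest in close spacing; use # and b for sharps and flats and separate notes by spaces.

A# B D# F#

In B major, the tonic is B, and the diatonic chord built there is a major seventh chord.
That chord is spelled B-D#-F#-A#.
With the 42 figure the chord is in third inversion; from the bass A# upward in close position it reads A#-B-D#-F#.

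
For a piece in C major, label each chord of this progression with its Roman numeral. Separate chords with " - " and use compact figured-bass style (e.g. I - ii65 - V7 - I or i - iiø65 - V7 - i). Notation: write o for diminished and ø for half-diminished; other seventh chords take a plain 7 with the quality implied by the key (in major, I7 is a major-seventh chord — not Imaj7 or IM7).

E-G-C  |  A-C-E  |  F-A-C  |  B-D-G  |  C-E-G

E-G-C: major triad on C = scale degree 1 → I6.
A-C-E: root A is the submediant; minor triad there is vi.
F-A-C has root F, degree 4 in C major, so IV.
B-D-G: major triad on G = scale degree 5 → V6.
C-E-G: major triad on C = scale degree 1 → I.

I6 - vi - IV - V6 - I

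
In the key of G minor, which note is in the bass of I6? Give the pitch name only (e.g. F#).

B

I in G minor has root G; the chord is G-B-D.
The figure 6 means first inversion — the third is in the bass.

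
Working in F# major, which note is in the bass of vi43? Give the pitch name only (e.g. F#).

vi in F# major has root D#; the chord is D#-F#-A#-C#.
The figure 43 means second inversion — the fifth is in the bass.

A#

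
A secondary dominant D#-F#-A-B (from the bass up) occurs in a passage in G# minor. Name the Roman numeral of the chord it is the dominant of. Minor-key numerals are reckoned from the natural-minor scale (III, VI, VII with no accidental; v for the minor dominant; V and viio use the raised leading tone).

The chord is a dominant seventh chord on B.
A dominant resolves down a perfect fifth: B → E. In G# minor, E is scale degree 6, i.e. VI.

VI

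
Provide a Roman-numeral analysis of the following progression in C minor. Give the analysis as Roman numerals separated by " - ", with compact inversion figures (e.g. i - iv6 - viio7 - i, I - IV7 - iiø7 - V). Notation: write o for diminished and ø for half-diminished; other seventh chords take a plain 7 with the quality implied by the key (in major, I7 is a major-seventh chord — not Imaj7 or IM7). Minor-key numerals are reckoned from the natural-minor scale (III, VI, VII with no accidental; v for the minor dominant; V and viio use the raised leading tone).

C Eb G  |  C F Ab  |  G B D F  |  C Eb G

C-Eb-G has root C, degree 1 in C minor, so i.
C-F-Ab has root F, degree 4 in C minor, so iv64.
G-B-D-F: root G is the dominant; dominant seventh chord there is V7.
C-Eb-G has root C, degree 1 in C minor, so i.

i - iv64 - V7 - i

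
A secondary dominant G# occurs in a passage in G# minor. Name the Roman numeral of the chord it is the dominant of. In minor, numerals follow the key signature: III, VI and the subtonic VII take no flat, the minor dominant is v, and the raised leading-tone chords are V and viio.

iv

The chord is a major triad on G#.
A dominant resolves down a perfect fifth: G# → C#. In G# minor, C# is scale degree 4, i.e. iv.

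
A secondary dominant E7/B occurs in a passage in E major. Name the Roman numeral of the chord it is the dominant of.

The chord is a dominant seventh chord on E.
A dominant resolves down a perfect fifth: E → A. In E major, A is scale degree 4, i.e. IV.

IV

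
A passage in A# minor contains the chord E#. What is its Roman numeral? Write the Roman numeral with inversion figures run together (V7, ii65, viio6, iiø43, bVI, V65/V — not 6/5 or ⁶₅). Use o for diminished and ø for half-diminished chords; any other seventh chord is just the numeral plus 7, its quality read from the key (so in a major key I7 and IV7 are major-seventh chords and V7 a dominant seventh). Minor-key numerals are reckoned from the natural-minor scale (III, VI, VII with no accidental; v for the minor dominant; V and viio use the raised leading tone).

V

Stacked in thirds the chord is E#-G##-B#: a major triad on E#.
In A# minor, E# is the dominant; the diatonic major triad there is V.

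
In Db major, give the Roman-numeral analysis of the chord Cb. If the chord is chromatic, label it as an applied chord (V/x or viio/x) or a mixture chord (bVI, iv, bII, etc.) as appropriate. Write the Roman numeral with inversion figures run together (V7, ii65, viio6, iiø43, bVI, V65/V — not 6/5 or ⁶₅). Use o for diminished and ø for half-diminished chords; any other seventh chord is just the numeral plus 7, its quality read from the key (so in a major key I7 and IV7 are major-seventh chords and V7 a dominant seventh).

bVII

Stacked in thirds the chord is Cb-Eb-Gb: a major triad on Cb.
Cb is the lowered seventh degree of Db major (diatonic 7 would be C). This is a major triad on the lowered seventh degree (the subtonic), borrowed from the parallel minor.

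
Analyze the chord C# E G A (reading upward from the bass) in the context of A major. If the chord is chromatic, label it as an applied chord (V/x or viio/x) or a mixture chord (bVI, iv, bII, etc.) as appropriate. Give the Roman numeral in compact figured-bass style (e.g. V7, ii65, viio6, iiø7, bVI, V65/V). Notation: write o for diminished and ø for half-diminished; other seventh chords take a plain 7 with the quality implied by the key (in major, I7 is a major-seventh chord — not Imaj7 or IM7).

V65/IV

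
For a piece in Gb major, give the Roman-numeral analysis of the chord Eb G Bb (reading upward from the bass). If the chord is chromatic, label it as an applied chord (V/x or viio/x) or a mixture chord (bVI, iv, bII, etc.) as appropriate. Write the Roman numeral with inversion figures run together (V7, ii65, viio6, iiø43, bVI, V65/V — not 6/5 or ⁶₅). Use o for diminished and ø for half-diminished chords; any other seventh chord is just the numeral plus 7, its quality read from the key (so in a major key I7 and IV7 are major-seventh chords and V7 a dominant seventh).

V/ii

Stacked in thirds the chord is Eb-G-Bb: a major triad on Eb.
Eb is not a diatonic chord root with this quality in Gb major, but it lies a perfect fifth above Ab (ii), so the chord functions as an applied dominant of ii.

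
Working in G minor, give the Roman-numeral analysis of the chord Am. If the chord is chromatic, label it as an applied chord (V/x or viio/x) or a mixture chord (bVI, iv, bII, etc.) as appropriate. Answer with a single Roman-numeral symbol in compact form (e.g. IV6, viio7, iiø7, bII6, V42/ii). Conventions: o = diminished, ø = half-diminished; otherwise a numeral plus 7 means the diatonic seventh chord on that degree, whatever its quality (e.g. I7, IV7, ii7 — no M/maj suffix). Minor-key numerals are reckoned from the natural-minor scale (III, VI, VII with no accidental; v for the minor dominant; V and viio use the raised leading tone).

Stacked in thirds the chord is A-C-E: a minor triad on A.
A is the second degree of G minor. This is the minor supertonic, borrowed from the parallel major (the Dorian ii).

ii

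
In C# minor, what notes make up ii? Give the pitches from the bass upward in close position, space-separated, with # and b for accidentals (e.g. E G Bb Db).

D# F# A#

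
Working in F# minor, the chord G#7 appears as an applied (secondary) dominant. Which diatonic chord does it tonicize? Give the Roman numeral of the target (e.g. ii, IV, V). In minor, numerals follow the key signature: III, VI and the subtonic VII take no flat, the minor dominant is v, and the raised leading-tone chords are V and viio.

V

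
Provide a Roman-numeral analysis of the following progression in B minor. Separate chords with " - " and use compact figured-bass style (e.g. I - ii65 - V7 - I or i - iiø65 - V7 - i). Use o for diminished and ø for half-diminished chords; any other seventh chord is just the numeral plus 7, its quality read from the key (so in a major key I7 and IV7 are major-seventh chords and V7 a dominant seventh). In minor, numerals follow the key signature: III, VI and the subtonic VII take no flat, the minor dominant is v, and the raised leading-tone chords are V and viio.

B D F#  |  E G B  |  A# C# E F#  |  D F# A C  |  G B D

i - iv - V65 - V7/VI - VI

B-D-F#: minor triad on B = scale degree 1 → i.
E-G-B: minor triad on E = scale degree 4 → iv.
A#-C#-E-F#: dominant seventh chord on F# = scale degree 5 → V65.
D-F#-A-C is the secondary dominant of VI (dominant seventh chord on D): V7/VI.
G-B-D: major triad on G = scale degree 6 → VI.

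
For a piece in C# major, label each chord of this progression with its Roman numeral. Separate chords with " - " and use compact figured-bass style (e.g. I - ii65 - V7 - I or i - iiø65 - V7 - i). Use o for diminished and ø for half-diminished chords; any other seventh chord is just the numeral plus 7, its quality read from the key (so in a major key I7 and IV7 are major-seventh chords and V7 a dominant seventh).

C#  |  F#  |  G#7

I - IV - V7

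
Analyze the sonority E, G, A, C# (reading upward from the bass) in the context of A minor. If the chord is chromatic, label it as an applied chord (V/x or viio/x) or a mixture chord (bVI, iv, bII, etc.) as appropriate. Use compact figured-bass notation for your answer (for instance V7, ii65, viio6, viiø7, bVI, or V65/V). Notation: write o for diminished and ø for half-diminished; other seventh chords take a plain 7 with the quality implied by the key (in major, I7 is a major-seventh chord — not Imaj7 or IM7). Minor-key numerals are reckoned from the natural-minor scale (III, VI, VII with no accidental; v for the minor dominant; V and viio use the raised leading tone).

V43/iv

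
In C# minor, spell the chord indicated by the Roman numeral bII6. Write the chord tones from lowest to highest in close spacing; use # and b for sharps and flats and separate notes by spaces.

bII6 is the Neapolitan sixth — a major triad on the lowered second degree, here in its customary first inversion. In C# minor that root is D.
So the chord is D-F#-A, a major triad.
The figured bass 6 indicates first inversion, placing the third (F#) in the bass: F#-A-D.

F# A D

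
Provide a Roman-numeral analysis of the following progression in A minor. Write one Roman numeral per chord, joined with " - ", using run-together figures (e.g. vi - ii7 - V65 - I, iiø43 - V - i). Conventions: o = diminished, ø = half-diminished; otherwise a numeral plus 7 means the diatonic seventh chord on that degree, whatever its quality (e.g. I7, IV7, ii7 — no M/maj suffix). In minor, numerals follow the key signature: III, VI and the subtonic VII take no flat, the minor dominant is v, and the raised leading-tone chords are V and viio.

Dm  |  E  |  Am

iv - V - i

Dm has root D, degree 4 in A minor, so iv.
E: root E is the dominant; major triad there is V.
Am: root A is the tonic; minor triad there is i.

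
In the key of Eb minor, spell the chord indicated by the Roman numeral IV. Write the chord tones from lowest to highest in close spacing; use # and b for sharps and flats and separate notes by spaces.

IV is the major subdominant, borrowed from the parallel major. In Eb minor that root is Ab.
So the chord is Ab-C-Eb, a major triad.

Ab C Eb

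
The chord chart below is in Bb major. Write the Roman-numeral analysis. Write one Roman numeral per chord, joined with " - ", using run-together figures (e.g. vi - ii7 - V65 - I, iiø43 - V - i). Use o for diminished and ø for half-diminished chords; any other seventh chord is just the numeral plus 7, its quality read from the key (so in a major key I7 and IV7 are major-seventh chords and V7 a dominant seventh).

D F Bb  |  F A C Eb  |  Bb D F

D-F-Bb has root Bb, degree 1 in Bb major, so I6.
F-A-C-Eb: dominant seventh chord on F = scale degree 5 → V7.
Bb-D-F has root Bb, degree 1 in Bb major, so I.

I6 - V7 - I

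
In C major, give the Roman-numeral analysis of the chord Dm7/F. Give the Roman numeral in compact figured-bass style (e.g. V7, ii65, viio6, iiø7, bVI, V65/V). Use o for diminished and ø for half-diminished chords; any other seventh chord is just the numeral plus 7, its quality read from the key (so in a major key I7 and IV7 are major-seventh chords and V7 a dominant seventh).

ii65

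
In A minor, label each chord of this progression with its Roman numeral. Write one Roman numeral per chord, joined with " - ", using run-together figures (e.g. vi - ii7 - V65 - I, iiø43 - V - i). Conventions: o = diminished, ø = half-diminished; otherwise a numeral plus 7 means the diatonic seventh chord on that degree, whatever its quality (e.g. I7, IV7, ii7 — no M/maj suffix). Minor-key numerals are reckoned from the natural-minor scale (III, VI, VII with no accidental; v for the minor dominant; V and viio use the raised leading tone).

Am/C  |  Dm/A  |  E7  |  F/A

i6 - iv64 - V7 - VI6

Am/C: root A is the tonic; minor triad there is i6.
Dm/A has root D, degree 4 in A minor, so iv64.
E7: root E is the dominant; dominant seventh chord there is V7.
F/A: major triad on F = scale degree 6 → VI6.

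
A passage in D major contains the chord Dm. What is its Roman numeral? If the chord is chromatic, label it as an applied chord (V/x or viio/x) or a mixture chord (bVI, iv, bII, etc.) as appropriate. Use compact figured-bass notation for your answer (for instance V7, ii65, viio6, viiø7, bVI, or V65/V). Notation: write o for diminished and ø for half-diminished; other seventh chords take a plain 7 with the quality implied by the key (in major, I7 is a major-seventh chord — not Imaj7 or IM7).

i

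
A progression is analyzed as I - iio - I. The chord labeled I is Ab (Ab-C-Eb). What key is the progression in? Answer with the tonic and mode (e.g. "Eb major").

Ab major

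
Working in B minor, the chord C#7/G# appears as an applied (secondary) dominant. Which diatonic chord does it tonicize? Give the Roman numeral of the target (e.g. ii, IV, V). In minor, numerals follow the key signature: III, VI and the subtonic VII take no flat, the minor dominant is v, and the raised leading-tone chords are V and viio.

V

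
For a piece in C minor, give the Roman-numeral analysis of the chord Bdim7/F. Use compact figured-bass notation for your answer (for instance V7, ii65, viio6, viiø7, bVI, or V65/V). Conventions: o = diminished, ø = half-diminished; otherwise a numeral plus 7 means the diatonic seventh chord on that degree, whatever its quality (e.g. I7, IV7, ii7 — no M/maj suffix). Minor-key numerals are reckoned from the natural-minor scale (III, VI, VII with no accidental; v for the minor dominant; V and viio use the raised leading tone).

viio43

The pitches B-D-F-Ab form a fully diminished seventh chord rooted on B.
In C minor, B is the leading tone; the diatonic fully diminished seventh chord there is viio7.
With F in the bass the chord is in second inversion, so the figured bass is 43.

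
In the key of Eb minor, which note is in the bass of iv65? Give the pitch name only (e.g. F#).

Cb

iv in Eb minor has root Ab; the chord is Ab-Cb-Eb-Gb.
The figure 65 means first inversion — the third is in the bass.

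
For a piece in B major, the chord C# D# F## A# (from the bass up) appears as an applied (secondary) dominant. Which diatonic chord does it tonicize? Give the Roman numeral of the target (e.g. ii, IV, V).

vi

The chord is a dominant seventh chord on D#.
A dominant resolves down a perfect fifth: D# → G#. In B major, G# is scale degree 6, i.e. vi.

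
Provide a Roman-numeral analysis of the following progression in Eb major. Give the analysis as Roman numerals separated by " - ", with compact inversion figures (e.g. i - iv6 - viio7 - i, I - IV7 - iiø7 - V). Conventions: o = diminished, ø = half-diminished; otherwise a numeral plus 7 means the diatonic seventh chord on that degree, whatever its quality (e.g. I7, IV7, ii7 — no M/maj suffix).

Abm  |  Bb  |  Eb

iv - V - I

Abm: minor triad on Ab — chromatic; iv (borrowed from the parallel minor).
Bb: root Bb is the dominant; major triad there is V.
Eb: major triad on Eb = scale degree 1 → I.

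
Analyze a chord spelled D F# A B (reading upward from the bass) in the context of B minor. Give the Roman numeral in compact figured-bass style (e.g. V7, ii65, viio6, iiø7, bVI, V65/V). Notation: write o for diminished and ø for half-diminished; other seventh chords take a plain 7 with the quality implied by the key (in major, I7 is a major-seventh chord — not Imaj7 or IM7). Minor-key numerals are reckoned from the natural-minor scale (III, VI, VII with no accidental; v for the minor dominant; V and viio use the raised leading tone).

The pitches B-D-F#-A form a minor seventh chord rooted on B.
B is scale degree 1 in B minor, and a minor seventh chord on that degree is written i7.
With D in the bass the chord is in first inversion, so the figured bass is 65.

i65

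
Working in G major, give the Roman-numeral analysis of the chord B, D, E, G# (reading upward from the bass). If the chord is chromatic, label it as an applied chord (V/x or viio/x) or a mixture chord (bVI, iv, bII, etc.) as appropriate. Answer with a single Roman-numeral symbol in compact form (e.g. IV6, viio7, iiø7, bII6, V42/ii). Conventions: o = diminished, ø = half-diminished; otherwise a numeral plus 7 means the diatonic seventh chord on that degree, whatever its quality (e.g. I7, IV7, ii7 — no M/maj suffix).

V43/ii

The pitches E-G#-B-D form a dominant seventh chord rooted on E.
E is not a diatonic chord root with this quality in G major, but it lies a perfect fifth above A (ii), so the chord functions as an applied dominant of ii.
With B in the bass the chord is in second inversion, so the figured bass is 43.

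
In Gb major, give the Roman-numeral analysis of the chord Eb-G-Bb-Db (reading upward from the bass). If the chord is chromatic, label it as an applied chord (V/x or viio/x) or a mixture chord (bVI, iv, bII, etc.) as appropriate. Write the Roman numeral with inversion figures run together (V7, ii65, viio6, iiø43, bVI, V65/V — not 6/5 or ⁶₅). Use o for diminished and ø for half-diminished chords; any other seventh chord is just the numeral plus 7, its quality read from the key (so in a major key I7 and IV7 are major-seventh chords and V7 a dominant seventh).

The pitches Eb-G-Bb-Db form a dominant seventh chord rooted on Eb.
Eb is not a diatonic chord root with this quality in Gb major, but it lies a perfect fifth above Ab (ii), so the chord functions as an applied dominant of ii.

V7/ii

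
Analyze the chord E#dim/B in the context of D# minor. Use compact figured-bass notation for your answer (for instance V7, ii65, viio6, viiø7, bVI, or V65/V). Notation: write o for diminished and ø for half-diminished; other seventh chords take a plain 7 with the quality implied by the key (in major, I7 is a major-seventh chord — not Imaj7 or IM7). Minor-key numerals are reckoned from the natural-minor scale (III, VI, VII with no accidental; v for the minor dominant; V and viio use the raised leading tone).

iio64

Stacked in thirds the chord is E#-G#-B: a diminished triad on E#.
E# is scale degree 2 in D# minor, and a diminished triad on that degree is written iio.
With B in the bass the chord is in second inversion, so the figured bass is 64.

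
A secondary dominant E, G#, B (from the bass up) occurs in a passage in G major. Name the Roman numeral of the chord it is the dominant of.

The chord is a major triad on E.
A dominant resolves down a perfect fifth: E → A. In G major, A is scale degree 2, i.e. ii.

ii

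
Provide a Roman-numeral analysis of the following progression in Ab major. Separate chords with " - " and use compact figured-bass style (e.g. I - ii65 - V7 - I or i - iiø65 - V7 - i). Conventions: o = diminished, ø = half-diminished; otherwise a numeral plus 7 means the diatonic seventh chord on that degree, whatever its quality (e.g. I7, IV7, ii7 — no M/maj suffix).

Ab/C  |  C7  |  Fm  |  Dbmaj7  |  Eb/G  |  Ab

I6 - V7/vi - vi - IV7 - V6 - I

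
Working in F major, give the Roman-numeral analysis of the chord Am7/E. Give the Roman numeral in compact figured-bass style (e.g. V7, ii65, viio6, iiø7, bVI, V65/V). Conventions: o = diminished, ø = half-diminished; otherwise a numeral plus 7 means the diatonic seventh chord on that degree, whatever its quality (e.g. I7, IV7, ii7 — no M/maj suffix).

The pitches A-C-E-G form a minor seventh chord rooted on A.
In F major, A is the mediant; the diatonic minor seventh chord there is iii7.
With E in the bass the chord is in second inversion, so the figured bass is 43.

iii43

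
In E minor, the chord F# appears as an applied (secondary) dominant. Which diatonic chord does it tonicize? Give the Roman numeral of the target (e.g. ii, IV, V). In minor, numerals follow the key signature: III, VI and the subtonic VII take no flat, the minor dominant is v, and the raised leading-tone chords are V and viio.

The chord is a major triad on F#.
A dominant resolves down a perfect fifth: F# → B. In E minor, B is scale degree 5, i.e. V.

V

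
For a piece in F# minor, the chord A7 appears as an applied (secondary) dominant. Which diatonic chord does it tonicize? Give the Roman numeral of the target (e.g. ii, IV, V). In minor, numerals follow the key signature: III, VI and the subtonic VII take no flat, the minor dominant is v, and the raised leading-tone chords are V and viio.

VI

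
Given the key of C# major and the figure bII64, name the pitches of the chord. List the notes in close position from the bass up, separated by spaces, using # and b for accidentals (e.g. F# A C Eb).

Scale degree 2 in C# major is D#; lowering it a half step gives D. bII64 is the Neapolitan chord — a major triad on the lowered second degree.
So the chord is D-F#-A.
The figured bass 64 indicates second inversion, placing the fifth (A) in the bass: A-D-F#.

A D F#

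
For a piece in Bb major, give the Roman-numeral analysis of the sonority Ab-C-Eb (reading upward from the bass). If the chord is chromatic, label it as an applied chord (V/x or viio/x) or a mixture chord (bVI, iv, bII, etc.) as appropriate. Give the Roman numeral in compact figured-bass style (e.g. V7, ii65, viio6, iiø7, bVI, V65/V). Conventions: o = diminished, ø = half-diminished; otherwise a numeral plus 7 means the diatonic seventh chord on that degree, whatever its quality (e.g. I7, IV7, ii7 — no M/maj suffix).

bVII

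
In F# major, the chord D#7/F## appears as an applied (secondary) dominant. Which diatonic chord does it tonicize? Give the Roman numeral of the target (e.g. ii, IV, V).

The chord is a dominant seventh chord on D#.
A dominant resolves down a perfect fifth: D# → G#. In F# major, G# is scale degree 2, i.e. ii.

ii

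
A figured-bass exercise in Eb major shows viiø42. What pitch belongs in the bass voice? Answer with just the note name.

C

viiø in Eb major has root D; the chord is D-F-Ab-C.
The figure 42 means third inversion — the seventh is in the bass.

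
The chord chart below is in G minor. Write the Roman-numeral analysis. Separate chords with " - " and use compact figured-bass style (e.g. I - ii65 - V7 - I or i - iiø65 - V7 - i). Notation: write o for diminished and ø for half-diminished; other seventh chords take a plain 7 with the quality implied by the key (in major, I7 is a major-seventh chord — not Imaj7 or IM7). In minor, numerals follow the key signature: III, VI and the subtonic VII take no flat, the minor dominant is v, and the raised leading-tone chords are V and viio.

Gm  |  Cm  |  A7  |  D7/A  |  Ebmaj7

i - iv - V7/V - V43 - VI7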